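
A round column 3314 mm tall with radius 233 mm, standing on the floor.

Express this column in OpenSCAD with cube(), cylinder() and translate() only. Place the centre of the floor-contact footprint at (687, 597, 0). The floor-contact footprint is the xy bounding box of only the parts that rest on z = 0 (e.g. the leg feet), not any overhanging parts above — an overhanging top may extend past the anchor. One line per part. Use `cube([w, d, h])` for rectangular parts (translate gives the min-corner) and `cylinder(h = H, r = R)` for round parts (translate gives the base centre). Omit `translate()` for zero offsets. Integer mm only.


translate([687, 597, 0]) cylinder(h = 3314, r = 233);


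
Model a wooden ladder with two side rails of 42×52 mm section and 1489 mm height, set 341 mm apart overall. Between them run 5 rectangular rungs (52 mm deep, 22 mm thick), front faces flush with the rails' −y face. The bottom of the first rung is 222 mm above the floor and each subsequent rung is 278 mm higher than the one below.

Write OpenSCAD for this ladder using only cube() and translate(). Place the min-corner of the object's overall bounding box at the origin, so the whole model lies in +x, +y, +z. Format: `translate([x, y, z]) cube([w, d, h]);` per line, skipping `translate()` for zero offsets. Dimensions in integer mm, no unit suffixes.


cube([42, 52, 1489]);
translate([299, 0, 0]) cube([42, 52, 1489]);
translate([42, 0, 222]) cube([257, 52, 22]);
translate([42, 0, 500]) cube([257, 52, 22]);
translate([42, 0, 778]) cube([257, 52, 22]);
translate([42, 0, 1056]) cube([257, 52, 22]);
translate([42, 0, 1334]) cube([257, 52, 22]);


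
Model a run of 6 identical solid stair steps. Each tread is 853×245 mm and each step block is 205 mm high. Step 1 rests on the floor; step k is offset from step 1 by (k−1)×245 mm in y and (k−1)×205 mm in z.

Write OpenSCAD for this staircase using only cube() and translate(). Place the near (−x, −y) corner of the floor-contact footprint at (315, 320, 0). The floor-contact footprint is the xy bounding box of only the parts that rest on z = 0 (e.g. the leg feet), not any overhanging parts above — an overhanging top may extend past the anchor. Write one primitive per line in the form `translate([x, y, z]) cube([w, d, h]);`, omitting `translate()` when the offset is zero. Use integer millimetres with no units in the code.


translate([315, 320, 0]) cube([853, 245, 205]);
translate([315, 565, 205]) cube([853, 245, 205]);
translate([315, 810, 410]) cube([853, 245, 205]);
translate([315, 1055, 615]) cube([853, 245, 205]);
translate([315, 1300, 820]) cube([853, 245, 205]);
translate([315, 1545, 1025]) cube([853, 245, 205]);


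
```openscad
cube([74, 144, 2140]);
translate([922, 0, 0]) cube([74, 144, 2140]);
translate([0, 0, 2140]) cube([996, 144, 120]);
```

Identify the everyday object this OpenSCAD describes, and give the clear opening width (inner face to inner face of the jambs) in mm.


A door frame. The clear opening width is 848 mm.

Two 2140 mm tall posts with a header on top — a door frame. The left jamb is 74 mm wide at x = 0; the right jamb starts at x = 922. The clear opening is 922 − 74 = 848 mm.


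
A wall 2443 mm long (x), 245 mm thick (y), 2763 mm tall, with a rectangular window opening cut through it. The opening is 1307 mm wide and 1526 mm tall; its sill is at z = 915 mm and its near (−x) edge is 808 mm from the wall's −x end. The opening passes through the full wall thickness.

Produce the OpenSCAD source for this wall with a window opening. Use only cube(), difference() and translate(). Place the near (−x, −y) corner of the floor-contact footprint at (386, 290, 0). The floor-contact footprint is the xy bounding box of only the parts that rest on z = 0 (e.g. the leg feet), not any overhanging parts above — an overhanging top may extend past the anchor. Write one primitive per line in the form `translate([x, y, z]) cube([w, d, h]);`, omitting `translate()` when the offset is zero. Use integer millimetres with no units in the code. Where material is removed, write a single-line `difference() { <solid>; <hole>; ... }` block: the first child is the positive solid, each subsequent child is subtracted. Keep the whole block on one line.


difference() { translate([386, 290, 0]) cube([2443, 245, 2763]); translate([1194, 290, 915]) cube([1307, 245, 1526]); }


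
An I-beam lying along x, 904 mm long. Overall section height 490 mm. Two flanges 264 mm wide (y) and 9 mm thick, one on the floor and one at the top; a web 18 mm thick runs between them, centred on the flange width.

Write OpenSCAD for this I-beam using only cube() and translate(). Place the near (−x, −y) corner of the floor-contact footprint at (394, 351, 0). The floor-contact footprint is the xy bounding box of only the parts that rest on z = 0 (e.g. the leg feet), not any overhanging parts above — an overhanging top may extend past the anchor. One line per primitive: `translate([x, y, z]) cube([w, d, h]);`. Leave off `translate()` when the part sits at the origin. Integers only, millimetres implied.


translate([394, 351, 0]) cube([904, 264, 9]);
translate([394, 474, 9]) cube([904, 18, 472]);
translate([394, 351, 481]) cube([904, 264, 9]);


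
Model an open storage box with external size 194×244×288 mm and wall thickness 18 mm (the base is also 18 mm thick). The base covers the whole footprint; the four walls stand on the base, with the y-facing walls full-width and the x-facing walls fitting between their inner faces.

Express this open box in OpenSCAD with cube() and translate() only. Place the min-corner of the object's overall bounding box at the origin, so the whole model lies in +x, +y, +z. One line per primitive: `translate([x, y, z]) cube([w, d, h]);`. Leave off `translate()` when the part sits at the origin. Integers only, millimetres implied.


cube([194, 244, 18]);
translate([0, 0, 18]) cube([194, 18, 270]);
translate([0, 226, 18]) cube([194, 18, 270]);
translate([0, 18, 18]) cube([18, 208, 270]);
translate([176, 18, 18]) cube([18, 208, 270]);


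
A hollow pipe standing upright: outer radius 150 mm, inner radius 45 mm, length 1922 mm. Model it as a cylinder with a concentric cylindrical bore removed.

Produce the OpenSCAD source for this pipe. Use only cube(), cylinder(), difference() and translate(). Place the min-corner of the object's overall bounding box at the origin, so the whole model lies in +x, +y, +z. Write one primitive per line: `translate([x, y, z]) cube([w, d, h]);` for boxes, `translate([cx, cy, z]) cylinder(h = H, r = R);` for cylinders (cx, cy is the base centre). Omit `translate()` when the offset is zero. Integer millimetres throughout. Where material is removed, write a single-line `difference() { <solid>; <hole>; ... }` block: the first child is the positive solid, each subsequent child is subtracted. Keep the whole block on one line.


difference() { translate([150, 150, 0]) cylinder(h = 1922, r = 150); translate([150, 150, 0]) cylinder(h = 1922, r = 45); }


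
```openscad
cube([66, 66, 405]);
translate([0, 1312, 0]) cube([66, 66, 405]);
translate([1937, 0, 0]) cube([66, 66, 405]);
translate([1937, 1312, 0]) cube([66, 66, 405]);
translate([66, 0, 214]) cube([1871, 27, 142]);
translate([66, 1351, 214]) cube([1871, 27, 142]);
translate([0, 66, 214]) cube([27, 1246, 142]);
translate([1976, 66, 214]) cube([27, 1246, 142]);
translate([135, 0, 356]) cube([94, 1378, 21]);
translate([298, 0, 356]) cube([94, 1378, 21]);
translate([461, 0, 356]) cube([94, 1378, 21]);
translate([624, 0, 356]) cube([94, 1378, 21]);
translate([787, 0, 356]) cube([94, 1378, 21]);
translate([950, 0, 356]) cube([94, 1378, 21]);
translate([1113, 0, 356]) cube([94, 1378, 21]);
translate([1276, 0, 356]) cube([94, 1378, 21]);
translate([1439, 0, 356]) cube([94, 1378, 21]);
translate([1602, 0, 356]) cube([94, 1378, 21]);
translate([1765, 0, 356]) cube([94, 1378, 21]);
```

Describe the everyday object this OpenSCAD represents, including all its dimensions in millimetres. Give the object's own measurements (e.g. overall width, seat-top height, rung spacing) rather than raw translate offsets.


A bed frame 2003 mm long (x) by 1378 mm wide (y). Four 66×66 mm corner posts, 405 mm tall, at the corners of the footprint. Four rails of 27 mm thickness and 142 mm height run between adjacent posts with their undersides at z = 214 mm, their outer faces flush with the outside of the frame (the two x-running rails run between the posts' inner faces; the two y-running rails run between the posts' inner faces). 11 slats, each 94 mm wide (x) and 21 mm thick, lie across the top of the two x-running rails, running the full 1378 mm width of the frame in y; along x they sit between the end posts with a 69 mm gap after the −x posts and between neighbouring slats, leaving 78 mm before the +x posts.


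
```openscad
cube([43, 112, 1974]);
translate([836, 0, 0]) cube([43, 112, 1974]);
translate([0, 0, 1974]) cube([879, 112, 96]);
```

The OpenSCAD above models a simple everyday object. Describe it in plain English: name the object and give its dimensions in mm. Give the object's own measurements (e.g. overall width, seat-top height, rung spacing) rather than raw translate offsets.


A door frame. The clear opening is 793 mm wide and 1974 mm high. Two 43 mm wide jambs, 112 mm deep, stand either side of the opening from the floor to the top of the opening. A 96 mm thick head sits across the top of both jambs, spanning the full outside width of the frame.


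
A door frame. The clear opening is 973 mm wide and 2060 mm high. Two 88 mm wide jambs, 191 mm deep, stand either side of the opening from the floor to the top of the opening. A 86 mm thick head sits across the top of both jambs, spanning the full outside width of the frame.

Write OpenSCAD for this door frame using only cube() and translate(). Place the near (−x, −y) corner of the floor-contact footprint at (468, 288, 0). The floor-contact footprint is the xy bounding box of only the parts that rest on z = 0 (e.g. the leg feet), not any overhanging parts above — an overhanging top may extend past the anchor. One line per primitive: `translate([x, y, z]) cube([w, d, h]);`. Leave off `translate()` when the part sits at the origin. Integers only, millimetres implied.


translate([468, 288, 0]) cube([88, 191, 2060]);
translate([1529, 288, 0]) cube([88, 191, 2060]);
translate([468, 288, 2060]) cube([1149, 191, 86]);


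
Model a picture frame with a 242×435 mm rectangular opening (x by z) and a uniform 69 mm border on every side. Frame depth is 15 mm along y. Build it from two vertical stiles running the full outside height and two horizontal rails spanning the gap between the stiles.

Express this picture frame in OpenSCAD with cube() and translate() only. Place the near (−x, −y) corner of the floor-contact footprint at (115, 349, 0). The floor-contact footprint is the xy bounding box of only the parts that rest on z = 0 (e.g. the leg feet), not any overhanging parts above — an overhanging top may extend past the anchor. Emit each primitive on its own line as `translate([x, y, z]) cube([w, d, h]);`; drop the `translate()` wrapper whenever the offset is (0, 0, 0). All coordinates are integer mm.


translate([115, 349, 0]) cube([69, 15, 573]);
translate([426, 349, 0]) cube([69, 15, 573]);
translate([184, 349, 0]) cube([242, 15, 69]);
translate([184, 349, 504]) cube([242, 15, 69]);


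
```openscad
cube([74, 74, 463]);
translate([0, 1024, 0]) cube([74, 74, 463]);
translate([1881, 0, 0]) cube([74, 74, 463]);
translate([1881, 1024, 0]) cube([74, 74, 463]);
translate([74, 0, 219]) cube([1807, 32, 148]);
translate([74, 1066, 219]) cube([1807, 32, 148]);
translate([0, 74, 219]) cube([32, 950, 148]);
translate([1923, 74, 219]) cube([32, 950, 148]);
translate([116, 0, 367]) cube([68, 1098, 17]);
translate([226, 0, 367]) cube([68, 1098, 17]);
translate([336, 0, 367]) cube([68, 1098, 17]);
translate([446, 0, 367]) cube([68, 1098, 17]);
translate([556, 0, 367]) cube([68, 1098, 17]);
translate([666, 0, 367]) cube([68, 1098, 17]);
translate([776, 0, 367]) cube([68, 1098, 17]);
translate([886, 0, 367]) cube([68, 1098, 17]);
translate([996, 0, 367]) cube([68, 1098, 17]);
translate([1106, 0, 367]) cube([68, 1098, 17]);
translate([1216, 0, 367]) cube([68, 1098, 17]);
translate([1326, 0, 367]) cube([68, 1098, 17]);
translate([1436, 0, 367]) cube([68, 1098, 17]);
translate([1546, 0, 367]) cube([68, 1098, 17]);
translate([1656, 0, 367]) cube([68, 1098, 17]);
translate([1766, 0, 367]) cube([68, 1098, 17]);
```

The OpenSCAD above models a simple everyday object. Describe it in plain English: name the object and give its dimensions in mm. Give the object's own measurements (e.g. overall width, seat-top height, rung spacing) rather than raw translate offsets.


A bed frame 1955 mm long (x) by 1098 mm wide (y). Four 74×74 mm corner posts, 463 mm tall, at the corners of the footprint. Four rails of 32 mm thickness and 148 mm height run between adjacent posts with their undersides at z = 219 mm, their outer faces flush with the outside of the frame (the two x-running rails run between the posts' inner faces; the two y-running rails run between the posts' inner faces). 16 slats, each 68 mm wide (x) and 17 mm thick, lie across the top of the two x-running rails, running the full 1098 mm width of the frame in y; along x they sit between the end posts with a 42 mm gap after the −x posts and between neighbouring slats, leaving 47 mm before the +x posts.


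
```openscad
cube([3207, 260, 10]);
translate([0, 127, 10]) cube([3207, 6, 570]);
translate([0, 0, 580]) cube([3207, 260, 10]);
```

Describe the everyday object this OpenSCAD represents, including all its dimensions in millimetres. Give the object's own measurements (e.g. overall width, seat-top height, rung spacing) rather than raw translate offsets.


An I-beam lying along x, 3207 mm long. Overall section height 590 mm. Two flanges 260 mm wide (y) and 10 mm thick, one on the floor and one at the top; a web 6 mm thick runs between them, centred on the flange width.


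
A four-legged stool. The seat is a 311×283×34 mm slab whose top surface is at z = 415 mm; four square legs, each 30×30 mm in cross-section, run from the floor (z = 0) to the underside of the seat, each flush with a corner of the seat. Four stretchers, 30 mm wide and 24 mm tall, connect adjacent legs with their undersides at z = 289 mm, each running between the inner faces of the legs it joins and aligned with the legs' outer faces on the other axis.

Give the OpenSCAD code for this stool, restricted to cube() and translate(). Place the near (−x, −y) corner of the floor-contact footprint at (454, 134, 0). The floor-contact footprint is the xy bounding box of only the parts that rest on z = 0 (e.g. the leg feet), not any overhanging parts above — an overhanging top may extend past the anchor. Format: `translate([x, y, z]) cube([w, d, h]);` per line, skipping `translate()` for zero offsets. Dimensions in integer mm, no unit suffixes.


translate([454, 134, 381]) cube([311, 283, 34]);
translate([454, 134, 0]) cube([30, 30, 381]);
translate([735, 134, 0]) cube([30, 30, 381]);
translate([454, 387, 0]) cube([30, 30, 381]);
translate([735, 387, 0]) cube([30, 30, 381]);
translate([484, 134, 289]) cube([251, 30, 24]);
translate([484, 387, 289]) cube([251, 30, 24]);
translate([454, 164, 289]) cube([30, 223, 24]);
translate([735, 164, 289]) cube([30, 223, 24]);


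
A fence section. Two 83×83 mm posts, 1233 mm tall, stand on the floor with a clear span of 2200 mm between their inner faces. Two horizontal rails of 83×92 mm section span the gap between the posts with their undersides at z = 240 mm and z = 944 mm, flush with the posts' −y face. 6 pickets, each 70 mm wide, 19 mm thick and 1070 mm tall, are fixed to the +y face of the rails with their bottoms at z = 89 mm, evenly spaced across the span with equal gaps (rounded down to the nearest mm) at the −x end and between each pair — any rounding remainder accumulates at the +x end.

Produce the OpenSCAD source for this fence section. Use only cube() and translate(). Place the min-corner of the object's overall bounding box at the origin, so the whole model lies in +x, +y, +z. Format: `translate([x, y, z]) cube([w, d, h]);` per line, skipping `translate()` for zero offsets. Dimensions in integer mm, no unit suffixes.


cube([83, 83, 1233]);
translate([2283, 0, 0]) cube([83, 83, 1233]);
translate([83, 0, 240]) cube([2200, 83, 92]);
translate([83, 0, 944]) cube([2200, 83, 92]);
translate([337, 83, 89]) cube([70, 19, 1070]);
translate([661, 83, 89]) cube([70, 19, 1070]);
translate([985, 83, 89]) cube([70, 19, 1070]);
translate([1309, 83, 89]) cube([70, 19, 1070]);
translate([1633, 83, 89]) cube([70, 19, 1070]);
translate([1957, 83, 89]) cube([70, 19, 1070]);


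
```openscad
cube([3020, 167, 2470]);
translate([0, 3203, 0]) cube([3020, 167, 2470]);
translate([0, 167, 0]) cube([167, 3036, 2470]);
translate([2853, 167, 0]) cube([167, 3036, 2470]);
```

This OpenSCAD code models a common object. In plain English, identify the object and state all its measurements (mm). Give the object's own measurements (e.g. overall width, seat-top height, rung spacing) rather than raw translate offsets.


The wall frame of a small rectangular building: four walls, each 2470 mm tall and 167 mm thick, enclosing a footprint 3020 mm (x) by 3370 mm (y) outside-to-outside, with no floor or roof. The front and back walls (the −y and +y sides) span the full width; the two side walls fit between them.


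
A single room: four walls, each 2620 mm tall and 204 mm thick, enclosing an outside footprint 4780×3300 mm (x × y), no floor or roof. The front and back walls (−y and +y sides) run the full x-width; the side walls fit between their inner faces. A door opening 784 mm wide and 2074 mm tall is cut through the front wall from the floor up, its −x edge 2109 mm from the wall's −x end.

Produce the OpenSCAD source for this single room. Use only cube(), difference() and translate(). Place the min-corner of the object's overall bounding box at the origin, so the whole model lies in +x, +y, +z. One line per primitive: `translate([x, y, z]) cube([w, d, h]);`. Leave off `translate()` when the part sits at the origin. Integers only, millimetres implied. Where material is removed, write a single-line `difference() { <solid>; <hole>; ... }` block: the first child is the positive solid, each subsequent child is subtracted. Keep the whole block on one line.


difference() { cube([4780, 204, 2620]); translate([2109, 0, 0]) cube([784, 204, 2074]); }
translate([0, 3096, 0]) cube([4780, 204, 2620]);
translate([0, 204, 0]) cube([204, 2892, 2620]);
translate([4576, 204, 0]) cube([204, 2892, 2620]);


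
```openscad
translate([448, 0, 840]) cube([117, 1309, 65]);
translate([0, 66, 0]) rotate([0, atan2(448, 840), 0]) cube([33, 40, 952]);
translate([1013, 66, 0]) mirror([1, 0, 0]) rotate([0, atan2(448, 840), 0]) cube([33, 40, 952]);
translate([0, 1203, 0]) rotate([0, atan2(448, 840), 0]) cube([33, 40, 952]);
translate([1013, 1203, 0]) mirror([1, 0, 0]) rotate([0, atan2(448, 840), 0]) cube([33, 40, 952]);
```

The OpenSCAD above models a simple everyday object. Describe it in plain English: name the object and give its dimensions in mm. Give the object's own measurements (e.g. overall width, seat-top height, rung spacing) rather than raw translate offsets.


A sawhorse. A 117×1309×65 mm beam (x, y, z) sits on two A-frame leg pairs. Each pair is two raked legs of 33×40 mm section (40 mm along y) splaying symmetrically in x. Each leg rises 840 mm vertically over 448 mm of horizontal reach and is 952 mm long along its own axis. Every leg's outer bottom edge rests on the floor and its outer top edge meets a bottom edge of the beam — the left legs (tilting toward +x) meet the beam's −x bottom edge, the right legs (their mirror images, tilting toward −x) meet its +x bottom edge — so the leg tops tuck under the beam, the beam's underside is 840 mm above the floor, and the feet are 1013 mm apart outside-to-outside with the beam centred between them. The two leg pairs are set in 66 mm from either end of the beam.


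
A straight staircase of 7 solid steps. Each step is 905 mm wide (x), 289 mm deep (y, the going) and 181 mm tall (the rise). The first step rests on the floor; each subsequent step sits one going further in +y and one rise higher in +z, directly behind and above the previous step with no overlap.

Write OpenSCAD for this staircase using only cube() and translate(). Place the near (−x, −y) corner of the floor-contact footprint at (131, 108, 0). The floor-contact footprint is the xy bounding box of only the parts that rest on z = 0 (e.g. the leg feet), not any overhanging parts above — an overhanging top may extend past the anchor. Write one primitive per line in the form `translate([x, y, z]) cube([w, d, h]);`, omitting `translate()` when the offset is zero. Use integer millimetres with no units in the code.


translate([131, 108, 0]) cube([905, 289, 181]);
translate([131, 397, 181]) cube([905, 289, 181]);
translate([131, 686, 362]) cube([905, 289, 181]);
translate([131, 975, 543]) cube([905, 289, 181]);
translate([131, 1264, 724]) cube([905, 289, 181]);
translate([131, 1553, 905]) cube([905, 289, 181]);
translate([131, 1842, 1086]) cube([905, 289, 181]);


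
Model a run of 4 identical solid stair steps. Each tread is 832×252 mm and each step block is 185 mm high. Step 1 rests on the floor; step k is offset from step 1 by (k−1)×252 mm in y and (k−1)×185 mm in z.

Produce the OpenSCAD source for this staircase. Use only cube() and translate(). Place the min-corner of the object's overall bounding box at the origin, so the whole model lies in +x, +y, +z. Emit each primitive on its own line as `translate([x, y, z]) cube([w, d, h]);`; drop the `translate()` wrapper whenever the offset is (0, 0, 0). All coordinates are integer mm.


cube([832, 252, 185]);
translate([0, 252, 185]) cube([832, 252, 185]);
translate([0, 504, 370]) cube([832, 252, 185]);
translate([0, 756, 555]) cube([832, 252, 185]);


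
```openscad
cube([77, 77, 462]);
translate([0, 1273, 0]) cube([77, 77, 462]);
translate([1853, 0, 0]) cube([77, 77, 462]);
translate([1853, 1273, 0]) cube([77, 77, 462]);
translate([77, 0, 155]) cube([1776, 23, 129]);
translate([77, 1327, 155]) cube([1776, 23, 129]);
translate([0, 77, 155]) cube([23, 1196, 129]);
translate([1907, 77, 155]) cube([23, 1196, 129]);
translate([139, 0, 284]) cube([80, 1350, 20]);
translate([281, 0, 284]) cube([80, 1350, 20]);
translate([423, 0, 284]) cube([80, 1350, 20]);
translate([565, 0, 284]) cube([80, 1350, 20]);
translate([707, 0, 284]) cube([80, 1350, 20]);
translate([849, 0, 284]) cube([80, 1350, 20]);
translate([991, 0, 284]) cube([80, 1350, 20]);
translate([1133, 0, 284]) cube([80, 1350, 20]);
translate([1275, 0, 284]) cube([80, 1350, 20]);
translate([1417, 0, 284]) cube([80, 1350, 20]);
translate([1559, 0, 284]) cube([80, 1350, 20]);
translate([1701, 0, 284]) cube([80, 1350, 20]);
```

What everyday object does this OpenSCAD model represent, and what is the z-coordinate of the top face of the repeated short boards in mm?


A bed frame. The slat-top height is 304 mm.

Four posts, four rails, and a row of slats — a bed frame. Slats sit on the rails at z = 155 + 129 = 284; with slat thickness 20, the top is 304 mm.


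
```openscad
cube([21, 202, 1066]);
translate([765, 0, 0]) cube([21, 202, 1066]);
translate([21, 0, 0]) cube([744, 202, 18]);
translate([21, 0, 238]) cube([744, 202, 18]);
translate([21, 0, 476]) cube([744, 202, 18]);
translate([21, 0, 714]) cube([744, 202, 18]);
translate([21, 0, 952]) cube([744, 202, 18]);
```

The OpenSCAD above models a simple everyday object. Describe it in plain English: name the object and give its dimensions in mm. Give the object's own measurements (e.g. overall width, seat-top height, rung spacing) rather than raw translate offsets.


An open bookshelf. Two side panels, each 21 mm thick, 202 mm deep and 1066 mm tall, stand 786 mm apart (outside-to-outside). Between them sit 5 shelves, each 18 mm thick and 202 mm deep, spanning the full gap between the sides. The bottom shelf rests on the floor (its underside at z = 0) and the clear gap between one shelf's top and the next shelf's underside is 220 mm.


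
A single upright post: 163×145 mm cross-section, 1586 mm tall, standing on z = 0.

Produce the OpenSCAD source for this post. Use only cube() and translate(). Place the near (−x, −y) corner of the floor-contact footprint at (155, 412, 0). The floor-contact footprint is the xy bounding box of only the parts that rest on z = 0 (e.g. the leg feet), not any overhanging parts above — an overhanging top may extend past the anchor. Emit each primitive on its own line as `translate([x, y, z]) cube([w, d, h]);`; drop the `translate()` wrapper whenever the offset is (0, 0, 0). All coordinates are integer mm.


translate([155, 412, 0]) cube([163, 145, 1586]);


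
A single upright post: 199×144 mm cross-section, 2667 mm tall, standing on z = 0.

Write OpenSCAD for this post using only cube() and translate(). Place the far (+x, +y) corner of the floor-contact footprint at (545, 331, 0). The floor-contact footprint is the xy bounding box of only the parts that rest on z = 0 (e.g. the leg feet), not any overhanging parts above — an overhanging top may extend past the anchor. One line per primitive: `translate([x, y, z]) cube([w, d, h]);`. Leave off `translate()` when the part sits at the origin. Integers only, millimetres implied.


translate([346, 187, 0]) cube([199, 144, 2667]);


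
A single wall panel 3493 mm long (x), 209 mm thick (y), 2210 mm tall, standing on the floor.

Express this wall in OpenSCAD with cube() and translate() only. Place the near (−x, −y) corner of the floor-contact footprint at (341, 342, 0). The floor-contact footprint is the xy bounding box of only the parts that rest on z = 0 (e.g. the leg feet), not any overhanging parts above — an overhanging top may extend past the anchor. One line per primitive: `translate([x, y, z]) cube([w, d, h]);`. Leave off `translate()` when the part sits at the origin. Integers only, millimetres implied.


translate([341, 342, 0]) cube([3493, 209, 2210]);


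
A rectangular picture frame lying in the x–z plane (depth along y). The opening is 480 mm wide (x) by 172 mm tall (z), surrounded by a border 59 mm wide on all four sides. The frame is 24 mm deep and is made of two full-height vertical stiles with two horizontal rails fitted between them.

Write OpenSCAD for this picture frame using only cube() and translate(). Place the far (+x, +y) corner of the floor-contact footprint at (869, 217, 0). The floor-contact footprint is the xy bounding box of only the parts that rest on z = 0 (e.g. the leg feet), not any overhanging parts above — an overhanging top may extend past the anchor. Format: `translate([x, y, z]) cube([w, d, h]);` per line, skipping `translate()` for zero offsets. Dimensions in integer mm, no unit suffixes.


translate([271, 193, 0]) cube([59, 24, 290]);
translate([810, 193, 0]) cube([59, 24, 290]);
translate([330, 193, 0]) cube([480, 24, 59]);
translate([330, 193, 231]) cube([480, 24, 59]);


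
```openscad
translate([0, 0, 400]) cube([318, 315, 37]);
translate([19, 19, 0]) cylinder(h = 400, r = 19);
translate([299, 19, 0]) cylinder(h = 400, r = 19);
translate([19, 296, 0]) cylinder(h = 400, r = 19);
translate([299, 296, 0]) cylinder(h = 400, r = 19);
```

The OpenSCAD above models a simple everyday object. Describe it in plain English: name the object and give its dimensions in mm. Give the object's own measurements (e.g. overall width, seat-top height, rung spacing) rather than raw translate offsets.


A four-legged stool. The seat is a 318×315×37 mm slab whose top surface is at z = 437 mm; four round legs, each 38 mm in diameter, run from the floor (z = 0) to the underside of the seat, each leg's axis is inset half a diameter from the nearest pair of seat edges (so the leg's bounding box is flush with the corner).


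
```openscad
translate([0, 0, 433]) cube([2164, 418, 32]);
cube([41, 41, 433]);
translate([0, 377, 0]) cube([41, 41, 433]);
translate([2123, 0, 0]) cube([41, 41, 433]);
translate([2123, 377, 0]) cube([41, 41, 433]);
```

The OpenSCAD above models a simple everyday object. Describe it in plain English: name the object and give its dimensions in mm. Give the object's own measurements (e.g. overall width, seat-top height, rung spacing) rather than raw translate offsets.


A bench: a 2164×418 mm seat slab, 32 mm thick, top at z = 465 mm, on four 41×41 mm square legs flush with the seat corners and standing on z = 0.


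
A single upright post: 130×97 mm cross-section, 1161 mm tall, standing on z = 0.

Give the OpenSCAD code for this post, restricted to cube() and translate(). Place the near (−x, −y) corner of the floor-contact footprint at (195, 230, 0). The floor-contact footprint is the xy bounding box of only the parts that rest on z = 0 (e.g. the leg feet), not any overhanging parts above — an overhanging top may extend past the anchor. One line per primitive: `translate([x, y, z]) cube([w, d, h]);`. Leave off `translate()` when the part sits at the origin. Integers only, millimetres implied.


translate([195, 230, 0]) cube([130, 97, 1161]);


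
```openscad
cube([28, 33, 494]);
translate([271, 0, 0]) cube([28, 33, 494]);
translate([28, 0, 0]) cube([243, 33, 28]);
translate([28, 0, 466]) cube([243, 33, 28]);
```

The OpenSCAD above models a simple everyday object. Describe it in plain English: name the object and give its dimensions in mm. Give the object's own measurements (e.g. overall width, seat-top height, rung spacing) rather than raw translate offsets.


A rectangular picture frame lying in the x–z plane (depth along y). The opening is 243 mm wide (x) by 438 mm tall (z), surrounded by a border 28 mm wide on all four sides. The frame is 33 mm deep and is made of two full-height vertical stiles with two horizontal rails fitted between them.


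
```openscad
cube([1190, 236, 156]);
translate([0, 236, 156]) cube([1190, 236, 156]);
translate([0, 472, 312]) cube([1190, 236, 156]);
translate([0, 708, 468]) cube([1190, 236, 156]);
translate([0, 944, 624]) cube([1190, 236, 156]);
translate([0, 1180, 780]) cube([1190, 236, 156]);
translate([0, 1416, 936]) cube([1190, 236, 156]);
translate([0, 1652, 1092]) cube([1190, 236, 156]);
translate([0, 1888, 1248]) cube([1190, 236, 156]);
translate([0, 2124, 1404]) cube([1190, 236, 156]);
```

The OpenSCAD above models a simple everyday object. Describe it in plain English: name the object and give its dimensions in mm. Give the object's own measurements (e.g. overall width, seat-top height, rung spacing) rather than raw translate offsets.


A straight staircase of 10 solid steps. Each step is 1190 mm wide (x), 236 mm deep (y, the going) and 156 mm tall (the rise). The first step rests on the floor; each subsequent step sits one going further in +y and one rise higher in +z, directly behind and above the previous step with no overlap.


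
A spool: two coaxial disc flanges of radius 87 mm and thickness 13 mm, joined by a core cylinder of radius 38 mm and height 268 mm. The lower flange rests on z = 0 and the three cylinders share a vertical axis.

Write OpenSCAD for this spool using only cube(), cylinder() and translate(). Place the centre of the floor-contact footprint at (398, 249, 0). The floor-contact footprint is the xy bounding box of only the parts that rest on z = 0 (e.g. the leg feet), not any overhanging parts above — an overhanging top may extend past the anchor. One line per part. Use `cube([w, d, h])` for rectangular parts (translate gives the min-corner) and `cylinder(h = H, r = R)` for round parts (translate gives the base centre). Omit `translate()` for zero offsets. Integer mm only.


translate([398, 249, 0]) cylinder(h = 13, r = 87);
translate([398, 249, 13]) cylinder(h = 268, r = 38);
translate([398, 249, 281]) cylinder(h = 13, r = 87);


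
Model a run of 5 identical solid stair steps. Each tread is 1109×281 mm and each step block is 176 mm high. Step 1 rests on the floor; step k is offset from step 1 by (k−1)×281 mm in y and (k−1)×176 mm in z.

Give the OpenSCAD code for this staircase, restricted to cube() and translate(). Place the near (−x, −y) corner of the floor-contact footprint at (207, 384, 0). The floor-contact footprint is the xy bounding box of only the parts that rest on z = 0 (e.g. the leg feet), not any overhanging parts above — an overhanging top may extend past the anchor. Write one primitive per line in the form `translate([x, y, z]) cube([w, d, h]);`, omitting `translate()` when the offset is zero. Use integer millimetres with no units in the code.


translate([207, 384, 0]) cube([1109, 281, 176]);
translate([207, 665, 176]) cube([1109, 281, 176]);
translate([207, 946, 352]) cube([1109, 281, 176]);
translate([207, 1227, 528]) cube([1109, 281, 176]);
translate([207, 1508, 704]) cube([1109, 281, 176]);


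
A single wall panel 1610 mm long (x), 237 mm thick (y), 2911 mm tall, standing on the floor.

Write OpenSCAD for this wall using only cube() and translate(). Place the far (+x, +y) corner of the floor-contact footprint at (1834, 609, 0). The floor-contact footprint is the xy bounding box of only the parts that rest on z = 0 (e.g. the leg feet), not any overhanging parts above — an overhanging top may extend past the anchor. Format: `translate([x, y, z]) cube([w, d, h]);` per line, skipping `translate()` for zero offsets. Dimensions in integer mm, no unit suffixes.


translate([224, 372, 0]) cube([1610, 237, 2911]);


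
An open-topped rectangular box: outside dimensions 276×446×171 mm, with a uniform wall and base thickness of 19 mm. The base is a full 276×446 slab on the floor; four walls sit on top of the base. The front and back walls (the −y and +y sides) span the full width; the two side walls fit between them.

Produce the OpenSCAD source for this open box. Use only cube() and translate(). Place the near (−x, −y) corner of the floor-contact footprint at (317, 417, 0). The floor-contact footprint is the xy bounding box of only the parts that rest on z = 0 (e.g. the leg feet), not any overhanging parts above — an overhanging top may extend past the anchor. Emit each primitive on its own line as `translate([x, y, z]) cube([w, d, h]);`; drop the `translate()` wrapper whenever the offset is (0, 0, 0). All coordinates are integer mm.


translate([317, 417, 0]) cube([276, 446, 19]);
translate([317, 417, 19]) cube([276, 19, 152]);
translate([317, 844, 19]) cube([276, 19, 152]);
translate([317, 436, 19]) cube([19, 408, 152]);
translate([574, 436, 19]) cube([19, 408, 152]);


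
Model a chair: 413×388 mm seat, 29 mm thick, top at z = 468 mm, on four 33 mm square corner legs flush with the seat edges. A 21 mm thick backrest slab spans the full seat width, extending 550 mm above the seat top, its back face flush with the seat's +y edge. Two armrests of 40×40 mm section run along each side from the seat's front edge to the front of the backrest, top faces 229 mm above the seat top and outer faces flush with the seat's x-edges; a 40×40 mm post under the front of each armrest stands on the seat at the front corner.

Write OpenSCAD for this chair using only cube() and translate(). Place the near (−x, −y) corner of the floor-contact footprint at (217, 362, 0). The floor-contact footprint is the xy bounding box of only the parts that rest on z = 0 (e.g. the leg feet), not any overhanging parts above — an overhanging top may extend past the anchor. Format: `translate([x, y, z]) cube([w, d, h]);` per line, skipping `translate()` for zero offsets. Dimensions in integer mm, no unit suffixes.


// leg_h = 468 - 29 = 439
// arm post h = 229 - 40 = 189
translate([217, 362, 439]) cube([413, 388, 29]);
translate([217, 362, 0]) cube([33, 33, 439]);
translate([597, 362, 0]) cube([33, 33, 439]);
translate([217, 717, 0]) cube([33, 33, 439]);
translate([597, 717, 0]) cube([33, 33, 439]);
translate([217, 729, 468]) cube([413, 21, 550]);
translate([217, 362, 657]) cube([40, 367, 40]);
translate([590, 362, 657]) cube([40, 367, 40]);
translate([217, 362, 468]) cube([40, 40, 189]);
translate([590, 362, 468]) cube([40, 40, 189]);


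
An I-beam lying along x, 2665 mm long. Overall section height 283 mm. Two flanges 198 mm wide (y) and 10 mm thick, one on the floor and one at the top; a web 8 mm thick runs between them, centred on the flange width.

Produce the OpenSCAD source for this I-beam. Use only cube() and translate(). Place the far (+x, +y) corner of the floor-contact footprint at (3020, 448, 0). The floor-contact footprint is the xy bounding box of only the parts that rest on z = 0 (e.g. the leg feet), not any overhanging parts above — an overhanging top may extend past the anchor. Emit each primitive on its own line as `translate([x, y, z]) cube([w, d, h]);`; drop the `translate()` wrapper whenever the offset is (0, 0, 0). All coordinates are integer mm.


translate([355, 250, 0]) cube([2665, 198, 10]);
translate([355, 345, 10]) cube([2665, 8, 263]);
translate([355, 250, 273]) cube([2665, 198, 10]);


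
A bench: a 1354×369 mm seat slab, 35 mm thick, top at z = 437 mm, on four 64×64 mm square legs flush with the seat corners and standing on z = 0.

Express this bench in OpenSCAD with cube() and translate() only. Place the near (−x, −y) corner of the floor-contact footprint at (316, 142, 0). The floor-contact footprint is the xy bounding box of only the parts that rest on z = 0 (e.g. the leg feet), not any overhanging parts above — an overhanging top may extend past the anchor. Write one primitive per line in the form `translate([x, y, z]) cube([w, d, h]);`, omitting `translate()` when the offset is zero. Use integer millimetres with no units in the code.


translate([316, 142, 402]) cube([1354, 369, 35]);
translate([316, 142, 0]) cube([64, 64, 402]);
translate([316, 447, 0]) cube([64, 64, 402]);
translate([1606, 142, 0]) cube([64, 64, 402]);
translate([1606, 447, 0]) cube([64, 64, 402]);


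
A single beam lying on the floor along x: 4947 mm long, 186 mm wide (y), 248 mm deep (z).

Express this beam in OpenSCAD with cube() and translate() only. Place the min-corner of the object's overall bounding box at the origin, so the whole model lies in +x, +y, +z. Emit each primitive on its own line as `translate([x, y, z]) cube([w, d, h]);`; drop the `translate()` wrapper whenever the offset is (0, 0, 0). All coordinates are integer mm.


cube([4947, 186, 248]);


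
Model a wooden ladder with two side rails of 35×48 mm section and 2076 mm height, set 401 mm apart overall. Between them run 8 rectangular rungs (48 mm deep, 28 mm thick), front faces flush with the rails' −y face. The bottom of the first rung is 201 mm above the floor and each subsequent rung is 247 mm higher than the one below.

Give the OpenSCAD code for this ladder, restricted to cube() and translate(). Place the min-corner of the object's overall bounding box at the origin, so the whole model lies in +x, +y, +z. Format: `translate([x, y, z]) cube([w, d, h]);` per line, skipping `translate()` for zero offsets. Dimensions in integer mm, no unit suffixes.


cube([35, 48, 2076]);
translate([366, 0, 0]) cube([35, 48, 2076]);
translate([35, 0, 201]) cube([331, 48, 28]);
translate([35, 0, 448]) cube([331, 48, 28]);
translate([35, 0, 695]) cube([331, 48, 28]);
translate([35, 0, 942]) cube([331, 48, 28]);
translate([35, 0, 1189]) cube([331, 48, 28]);
translate([35, 0, 1436]) cube([331, 48, 28]);
translate([35, 0, 1683]) cube([331, 48, 28]);
translate([35, 0, 1930]) cube([331, 48, 28]);


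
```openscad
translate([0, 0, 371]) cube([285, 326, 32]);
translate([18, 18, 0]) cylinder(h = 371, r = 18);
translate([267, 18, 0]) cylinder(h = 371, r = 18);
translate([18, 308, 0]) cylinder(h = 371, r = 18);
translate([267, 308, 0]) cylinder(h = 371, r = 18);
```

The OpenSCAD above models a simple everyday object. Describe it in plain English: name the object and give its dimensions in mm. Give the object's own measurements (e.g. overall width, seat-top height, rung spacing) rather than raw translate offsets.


A four-legged stool. The seat is a 285×326×32 mm slab whose top surface is at z = 403 mm; four round legs, each 36 mm in diameter, run from the floor (z = 0) to the underside of the seat, each leg's axis is inset half a diameter from the nearest pair of seat edges (so the leg's bounding box is flush with the corner).
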